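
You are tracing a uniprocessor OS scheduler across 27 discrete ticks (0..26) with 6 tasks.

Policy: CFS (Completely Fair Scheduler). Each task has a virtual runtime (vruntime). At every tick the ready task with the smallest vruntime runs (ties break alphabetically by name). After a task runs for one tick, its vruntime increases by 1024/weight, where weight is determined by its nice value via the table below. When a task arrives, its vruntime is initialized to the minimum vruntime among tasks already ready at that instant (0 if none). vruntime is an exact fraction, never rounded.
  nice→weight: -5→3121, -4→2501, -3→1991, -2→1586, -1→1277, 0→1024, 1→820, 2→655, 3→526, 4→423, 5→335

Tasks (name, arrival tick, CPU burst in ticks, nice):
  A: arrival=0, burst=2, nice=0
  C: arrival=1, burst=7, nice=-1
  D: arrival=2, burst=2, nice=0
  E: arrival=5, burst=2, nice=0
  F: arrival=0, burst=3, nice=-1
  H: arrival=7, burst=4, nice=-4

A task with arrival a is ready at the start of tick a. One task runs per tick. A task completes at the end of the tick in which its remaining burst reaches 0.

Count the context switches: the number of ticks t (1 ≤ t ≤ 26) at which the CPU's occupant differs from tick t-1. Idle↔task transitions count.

context switches = 15

t=0: vr[A=0 F=0] → run A
t=1: vr[A=1 C=0 F=0] → run C
t=2: vr[A=1 C=1024/1277 D=0 F=0] → run D
t=3: vr[A=1 C=1024/1277 D=1 F=0] → run F
t=4: vr[A=1 C=1024/1277 D=1 F=1024/1277] → run C
t=5: vr[A=1 C=2048/1277 D=1 E=1024/1277 F=1024/1277] → run E
t=6: vr[A=1 C=2048/1277 D=1 E=2301/1277 F=1024/1277] → run F
t=7: vr[A=1 C=2048/1277 D=1 E=2301/1277 F=2048/1277 H=1] → run A
t=8: vr[C=2048/1277 D=1 E=2301/1277 F=2048/1277 H=1] → run D
t=9: vr[C=2048/1277 E=2301/1277 F=2048/1277 H=1] → run H
t=10: vr[C=2048/1277 E=2301/1277 F=2048/1277 H=3525/2501] → run H
t=11: vr[C=2048/1277 E=2301/1277 F=2048/1277 H=4549/2501] → run C
t=12: vr[C=3072/1277 E=2301/1277 F=2048/1277 H=4549/2501] → run F
t=13: vr[C=3072/1277 E=2301/1277 H=4549/2501] → run E
t=14: vr[C=3072/1277 H=4549/2501] → run H
t=15: vr[C=3072/1277 H=5573/2501] → run H
t=16: vr[C=3072/1277] → run C
t=17: vr[C=4096/1277] → run C
t=18: vr[C=5120/1277] → run C
t=19: vr[C=6144/1277] → run C
t=20: (idle)
t=21: (idle)
t=22: (idle)
t=23: (idle)
t=24: (idle)
t=25: (idle)
t=26: (idle)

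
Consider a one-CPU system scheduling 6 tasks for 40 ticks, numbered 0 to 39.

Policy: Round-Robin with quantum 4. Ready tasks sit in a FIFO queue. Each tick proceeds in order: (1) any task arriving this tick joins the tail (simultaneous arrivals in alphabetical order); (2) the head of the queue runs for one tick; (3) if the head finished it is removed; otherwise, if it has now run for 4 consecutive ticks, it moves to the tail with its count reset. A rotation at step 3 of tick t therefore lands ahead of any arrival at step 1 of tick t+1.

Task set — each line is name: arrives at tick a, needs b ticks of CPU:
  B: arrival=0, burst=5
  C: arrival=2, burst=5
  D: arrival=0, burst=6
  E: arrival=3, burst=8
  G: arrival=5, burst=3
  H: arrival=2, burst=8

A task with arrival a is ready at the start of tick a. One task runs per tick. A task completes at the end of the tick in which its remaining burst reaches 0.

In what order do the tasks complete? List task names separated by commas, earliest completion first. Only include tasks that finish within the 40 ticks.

completion order = B, G, D, C, H, E

t=0: queue=[B,D] q_used=0 → run B
t=1: queue=[B,D] q_used=1 → run B
t=2: queue=[B,D,C,H] q_used=2 → run B
t=3: queue=[B,D,C,H,E] q_used=3 → run B
t=4: queue=[D,C,H,E,B] q_used=0 → run D
t=5: queue=[D,C,H,E,B,G] q_used=1 → run D
t=6: queue=[D,C,H,E,B,G] q_used=2 → run D
t=7: queue=[D,C,H,E,B,G] q_used=3 → run D
t=8: queue=[C,H,E,B,G,D] q_used=0 → run C
t=9: queue=[C,H,E,B,G,D] q_used=1 → run C
t=10: queue=[C,H,E,B,G,D] q_used=2 → run C
t=11: queue=[C,H,E,B,G,D] q_used=3 → run C
t=12: queue=[H,E,B,G,D,C] q_used=0 → run H
t=13: queue=[H,E,B,G,D,C] q_used=1 → run H
t=14: queue=[H,E,B,G,D,C] q_used=2 → run H
t=15: queue=[H,E,B,G,D,C] q_used=3 → run H
t=16: queue=[E,B,G,D,C,H] q_used=0 → run E
t=17: queue=[E,B,G,D,C,H] q_used=1 → run E
t=18: queue=[E,B,G,D,C,H] q_used=2 → run E
t=19: queue=[E,B,G,D,C,H] q_used=3 → run E
t=20: queue=[B,G,D,C,H,E] q_used=0 → run B
t=21: queue=[G,D,C,H,E] q_used=0 → run G
t=22: queue=[G,D,C,H,E] q_used=1 → run G
t=23: queue=[G,D,C,H,E] q_used=2 → run G
t=24: queue=[D,C,H,E] q_used=0 → run D
t=25: queue=[D,C,H,E] q_used=1 → run D
t=26: queue=[C,H,E] q_used=0 → run C
t=27: queue=[H,E] q_used=0 → run H
t=28: queue=[H,E] q_used=1 → run H
t=29: queue=[H,E] q_used=2 → run H
t=30: queue=[H,E] q_used=3 → run H
t=31: queue=[E] q_used=0 → run E
t=32: queue=[E] q_used=1 → run E
t=33: queue=[E] q_used=2 → run E
t=34: queue=[E] q_used=3 → run E
t=35: (idle)
t=36: (idle)
t=37: (idle)
t=38: (idle)
t=39: (idle)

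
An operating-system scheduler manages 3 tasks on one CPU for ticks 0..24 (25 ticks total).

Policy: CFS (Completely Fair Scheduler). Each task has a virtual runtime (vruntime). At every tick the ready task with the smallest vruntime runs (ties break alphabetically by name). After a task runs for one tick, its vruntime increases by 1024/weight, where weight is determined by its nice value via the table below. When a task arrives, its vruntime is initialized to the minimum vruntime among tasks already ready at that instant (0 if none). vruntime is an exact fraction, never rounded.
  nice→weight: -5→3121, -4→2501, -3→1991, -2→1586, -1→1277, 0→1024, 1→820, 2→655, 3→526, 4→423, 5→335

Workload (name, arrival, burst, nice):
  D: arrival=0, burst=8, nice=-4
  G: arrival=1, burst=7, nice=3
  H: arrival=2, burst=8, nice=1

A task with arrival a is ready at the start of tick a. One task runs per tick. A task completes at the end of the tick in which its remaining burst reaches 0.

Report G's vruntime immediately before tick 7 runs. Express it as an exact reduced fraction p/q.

t=0: vr[D=0] → run D
t=1: vr[D=1024/2501 G=1024/2501] → run D
t=2: vr[D=2048/2501 G=1024/2501 H=1024/2501] → run G
t=3: vr[D=2048/2501 G=1549824/657763 H=1024/2501] → run H
t=4: vr[D=2048/2501 G=1549824/657763 H=20736/12505] → run D
t=5: vr[D=3072/2501 G=1549824/657763 H=20736/12505] → run D
t=6: vr[D=4096/2501 G=1549824/657763 H=20736/12505] → run D
t=7: vr[D=5120/2501 G=1549824/657763 H=20736/12505] → run H
t=8: vr[D=5120/2501 G=1549824/657763 H=36352/12505] → run D
t=9: vr[D=6144/2501 G=1549824/657763 H=36352/12505] → run G
t=10: vr[D=6144/2501 G=2830336/657763 H=36352/12505] → run D
t=11: vr[D=7168/2501 G=2830336/657763 H=36352/12505] → run D
t=12: vr[G=2830336/657763 H=36352/12505] → run H
t=13: vr[G=2830336/657763 H=51968/12505] → run H
t=14: vr[G=2830336/657763 H=67584/12505] → run G
t=15: vr[G=4110848/657763 H=67584/12505] → run H
t=16: vr[G=4110848/657763 H=16640/2501] → run G
t=17: vr[G=5391360/657763 H=16640/2501] → run H
t=18: vr[G=5391360/657763 H=98816/12505] → run H
t=19: vr[G=5391360/657763 H=114432/12505] → run G
t=20: vr[G=6671872/657763 H=114432/12505] → run H
t=21: vr[G=6671872/657763] → run G
t=22: vr[G=7952384/657763] → run G
t=23: (idle)
t=24: (idle)

vruntime(G, start of tick 7) = 1549824/657763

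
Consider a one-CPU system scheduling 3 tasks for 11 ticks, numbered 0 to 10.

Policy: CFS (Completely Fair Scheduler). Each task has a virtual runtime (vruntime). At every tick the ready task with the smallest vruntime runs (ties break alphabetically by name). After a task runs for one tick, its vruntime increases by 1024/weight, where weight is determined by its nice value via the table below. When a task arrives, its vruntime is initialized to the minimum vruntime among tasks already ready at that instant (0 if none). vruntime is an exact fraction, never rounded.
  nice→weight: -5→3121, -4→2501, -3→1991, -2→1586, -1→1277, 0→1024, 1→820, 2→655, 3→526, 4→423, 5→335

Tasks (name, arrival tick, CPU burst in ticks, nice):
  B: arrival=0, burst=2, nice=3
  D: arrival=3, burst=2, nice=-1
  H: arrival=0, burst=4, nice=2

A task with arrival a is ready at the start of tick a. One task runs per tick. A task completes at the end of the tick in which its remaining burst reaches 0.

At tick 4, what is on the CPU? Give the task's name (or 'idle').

t=0: vr[B=0 H=0] → run B
t=1: vr[B=512/263 H=0] → run H
t=2: vr[B=512/263 H=1024/655] → run H
t=3: vr[B=512/263 D=512/263 H=2048/655] → run B
t=4: vr[D=512/263 H=2048/655] → run D
t=5: vr[D=923136/335851 H=2048/655] → run D
t=6: vr[H=2048/655] → run H
t=7: vr[H=3072/655] → run H
t=8: (idle)
t=9: (idle)
t=10: (idle)

running at tick 4 = D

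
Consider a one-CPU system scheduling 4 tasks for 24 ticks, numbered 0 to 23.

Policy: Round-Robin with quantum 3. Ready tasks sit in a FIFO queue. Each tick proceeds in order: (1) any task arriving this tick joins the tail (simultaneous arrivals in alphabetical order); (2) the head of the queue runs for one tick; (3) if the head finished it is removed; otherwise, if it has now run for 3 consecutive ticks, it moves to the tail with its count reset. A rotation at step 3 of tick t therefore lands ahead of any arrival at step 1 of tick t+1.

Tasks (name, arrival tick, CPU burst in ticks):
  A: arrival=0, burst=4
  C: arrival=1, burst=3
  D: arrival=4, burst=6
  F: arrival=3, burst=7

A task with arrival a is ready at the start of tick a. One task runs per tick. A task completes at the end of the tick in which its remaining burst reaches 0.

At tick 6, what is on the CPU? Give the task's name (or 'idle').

running at tick 6 = A

t=0: queue=[A] q_used=0 → run A
t=1: queue=[A,C] q_used=1 → run A
t=2: queue=[A,C] q_used=2 → run A
t=3: queue=[C,A,F] q_used=0 → run C
t=4: queue=[C,A,F,D] q_used=1 → run C
t=5: queue=[C,A,F,D] q_used=2 → run C
t=6: queue=[A,F,D] q_used=0 → run A
t=7: queue=[F,D] q_used=0 → run F
t=8: queue=[F,D] q_used=1 → run F
t=9: queue=[F,D] q_used=2 → run F
t=10: queue=[D,F] q_used=0 → run D
t=11: queue=[D,F] q_used=1 → run D
t=12: queue=[D,F] q_used=2 → run D
t=13: queue=[F,D] q_used=0 → run F
t=14: queue=[F,D] q_used=1 → run F
t=15: queue=[F,D] q_used=2 → run F
t=16: queue=[D,F] q_used=0 → run D
t=17: queue=[D,F] q_used=1 → run D
t=18: queue=[D,F] q_used=2 → run D
t=19: queue=[F] q_used=0 → run F
t=20: (idle)
t=21: (idle)
t=22: (idle)
t=23: (idle)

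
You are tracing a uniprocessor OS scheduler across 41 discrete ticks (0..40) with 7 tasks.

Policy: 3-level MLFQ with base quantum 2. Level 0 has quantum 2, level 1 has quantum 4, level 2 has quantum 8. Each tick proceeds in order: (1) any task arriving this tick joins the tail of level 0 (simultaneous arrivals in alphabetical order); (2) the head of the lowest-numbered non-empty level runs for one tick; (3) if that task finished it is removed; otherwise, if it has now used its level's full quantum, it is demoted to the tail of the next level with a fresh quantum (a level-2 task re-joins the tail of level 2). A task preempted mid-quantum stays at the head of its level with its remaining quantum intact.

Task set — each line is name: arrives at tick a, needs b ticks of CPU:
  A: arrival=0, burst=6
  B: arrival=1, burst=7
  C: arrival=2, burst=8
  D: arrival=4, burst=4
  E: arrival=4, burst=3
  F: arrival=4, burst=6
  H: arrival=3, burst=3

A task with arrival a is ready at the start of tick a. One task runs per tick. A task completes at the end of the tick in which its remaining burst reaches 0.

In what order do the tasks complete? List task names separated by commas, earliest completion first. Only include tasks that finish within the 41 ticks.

t=0: L0/L1/L2 = A/-/- → run A
t=1: L0/L1/L2 = AB/-/- → run A
t=2: L0/L1/L2 = BC/A/- → run B
t=3: L0/L1/L2 = BCH/A/- → run B
t=4: L0/L1/L2 = CHDEF/AB/- → run C
t=5: L0/L1/L2 = CHDEF/AB/- → run C
t=6: L0/L1/L2 = HDEF/ABC/- → run H
t=7: L0/L1/L2 = HDEF/ABC/- → run H
t=8: L0/L1/L2 = DEF/ABCH/- → run D
t=9: L0/L1/L2 = DEF/ABCH/- → run D
t=10: L0/L1/L2 = EF/ABCHD/- → run E
t=11: L0/L1/L2 = EF/ABCHD/- → run E
t=12: L0/L1/L2 = F/ABCHDE/- → run F
t=13: L0/L1/L2 = F/ABCHDE/- → run F
t=14: L0/L1/L2 = -/ABCHDEF/- → run A
t=15: L0/L1/L2 = -/ABCHDEF/- → run A
t=16: L0/L1/L2 = -/ABCHDEF/- → run A
t=17: L0/L1/L2 = -/ABCHDEF/- → run A
t=18: L0/L1/L2 = -/BCHDEF/- → run B
t=19: L0/L1/L2 = -/BCHDEF/- → run B
t=20: L0/L1/L2 = -/BCHDEF/- → run B
t=21: L0/L1/L2 = -/BCHDEF/- → run B
t=22: L0/L1/L2 = -/CHDEF/B → run C
t=23: L0/L1/L2 = -/CHDEF/B → run C
t=24: L0/L1/L2 = -/CHDEF/B → run C
t=25: L0/L1/L2 = -/CHDEF/B → run C
t=26: L0/L1/L2 = -/HDEF/BC → run H
t=27: L0/L1/L2 = -/DEF/BC → run D
t=28: L0/L1/L2 = -/DEF/BC → run D
t=29: L0/L1/L2 = -/EF/BC → run E
t=30: L0/L1/L2 = -/F/BC → run F
t=31: L0/L1/L2 = -/F/BC → run F
t=32: L0/L1/L2 = -/F/BC → run F
t=33: L0/L1/L2 = -/F/BC → run F
t=34: L0/L1/L2 = -/-/BC → run B
t=35: L0/L1/L2 = -/-/C → run C
t=36: L0/L1/L2 = -/-/C → run C
t=37: (idle)
t=38: (idle)
t=39: (idle)
t=40: (idle)

completion order = A, H, D, E, F, B, C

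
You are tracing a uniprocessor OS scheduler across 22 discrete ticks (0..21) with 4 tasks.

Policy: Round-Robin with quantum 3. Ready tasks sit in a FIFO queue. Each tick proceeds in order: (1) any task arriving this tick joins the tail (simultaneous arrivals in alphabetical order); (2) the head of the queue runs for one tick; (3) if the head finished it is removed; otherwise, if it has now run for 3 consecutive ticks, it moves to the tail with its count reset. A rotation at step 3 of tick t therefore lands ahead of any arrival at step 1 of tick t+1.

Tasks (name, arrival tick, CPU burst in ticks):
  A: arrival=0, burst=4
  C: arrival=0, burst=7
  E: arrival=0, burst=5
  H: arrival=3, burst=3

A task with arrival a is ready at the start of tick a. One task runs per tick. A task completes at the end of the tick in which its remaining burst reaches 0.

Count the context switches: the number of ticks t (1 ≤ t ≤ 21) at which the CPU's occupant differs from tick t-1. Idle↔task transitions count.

context switches = 8

t=0: queue=[A,C,E] q_used=0 → run A
t=1: queue=[A,C,E] q_used=1 → run A
t=2: queue=[A,C,E] q_used=2 → run A
t=3: queue=[C,E,A,H] q_used=0 → run C
t=4: queue=[C,E,A,H] q_used=1 → run C
t=5: queue=[C,E,A,H] q_used=2 → run C
t=6: queue=[E,A,H,C] q_used=0 → run E
t=7: queue=[E,A,H,C] q_used=1 → run E
t=8: queue=[E,A,H,C] q_used=2 → run E
t=9: queue=[A,H,C,E] q_used=0 → run A
t=10: queue=[H,C,E] q_used=0 → run H
t=11: queue=[H,C,E] q_used=1 → run H
t=12: queue=[H,C,E] q_used=2 → run H
t=13: queue=[C,E] q_used=0 → run C
t=14: queue=[C,E] q_used=1 → run C
t=15: queue=[C,E] q_used=2 → run C
t=16: queue=[E,C] q_used=0 → run E
t=17: queue=[E,C] q_used=1 → run E
t=18: queue=[C] q_used=0 → run C
t=19: (idle)
t=20: (idle)
t=21: (idle)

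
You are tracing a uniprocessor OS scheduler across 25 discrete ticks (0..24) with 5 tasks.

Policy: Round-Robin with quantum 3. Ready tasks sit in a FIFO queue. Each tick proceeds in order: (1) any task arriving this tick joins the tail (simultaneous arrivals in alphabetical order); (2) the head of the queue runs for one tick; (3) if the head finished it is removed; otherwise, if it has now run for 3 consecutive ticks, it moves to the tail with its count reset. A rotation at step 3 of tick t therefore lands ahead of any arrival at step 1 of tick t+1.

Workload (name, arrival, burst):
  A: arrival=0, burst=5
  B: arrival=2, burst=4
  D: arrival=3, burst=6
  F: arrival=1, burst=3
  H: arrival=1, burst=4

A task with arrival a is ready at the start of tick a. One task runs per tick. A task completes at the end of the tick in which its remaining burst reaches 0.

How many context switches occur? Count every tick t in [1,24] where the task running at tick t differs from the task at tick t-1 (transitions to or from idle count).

context switches = 9

t=0: queue=[A] q_used=0 → run A
t=1: queue=[A,F,H] q_used=1 → run A
t=2: queue=[A,F,H,B] q_used=2 → run A
t=3: queue=[F,H,B,A,D] q_used=0 → run F
t=4: queue=[F,H,B,A,D] q_used=1 → run F
t=5: queue=[F,H,B,A,D] q_used=2 → run F
t=6: queue=[H,B,A,D] q_used=0 → run H
t=7: queue=[H,B,A,D] q_used=1 → run H
t=8: queue=[H,B,A,D] q_used=2 → run H
t=9: queue=[B,A,D,H] q_used=0 → run B
t=10: queue=[B,A,D,H] q_used=1 → run B
t=11: queue=[B,A,D,H] q_used=2 → run B
t=12: queue=[A,D,H,B] q_used=0 → run A
t=13: queue=[A,D,H,B] q_used=1 → run A
t=14: queue=[D,H,B] q_used=0 → run D
t=15: queue=[D,H,B] q_used=1 → run D
t=16: queue=[D,H,B] q_used=2 → run D
t=17: queue=[H,B,D] q_used=0 → run H
t=18: queue=[B,D] q_used=0 → run B
t=19: queue=[D] q_used=0 → run D
t=20: queue=[D] q_used=1 → run D
t=21: queue=[D] q_used=2 → run D
t=22: (idle)
t=23: (idle)
t=24: (idle)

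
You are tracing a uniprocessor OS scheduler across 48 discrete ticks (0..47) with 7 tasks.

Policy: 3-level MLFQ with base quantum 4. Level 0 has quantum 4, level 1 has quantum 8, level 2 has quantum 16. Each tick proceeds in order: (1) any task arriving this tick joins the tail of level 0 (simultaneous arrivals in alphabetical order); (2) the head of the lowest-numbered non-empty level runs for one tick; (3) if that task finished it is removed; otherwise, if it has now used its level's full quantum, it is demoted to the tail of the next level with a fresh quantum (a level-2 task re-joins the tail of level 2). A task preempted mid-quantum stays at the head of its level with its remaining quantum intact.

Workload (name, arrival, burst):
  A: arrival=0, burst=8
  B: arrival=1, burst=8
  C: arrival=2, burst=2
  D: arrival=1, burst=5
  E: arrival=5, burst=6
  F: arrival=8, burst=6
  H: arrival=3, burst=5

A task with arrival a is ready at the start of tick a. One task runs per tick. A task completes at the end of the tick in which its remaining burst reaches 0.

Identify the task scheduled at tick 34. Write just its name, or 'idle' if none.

t=0: L0/L1/L2 = A/-/- → run A
t=1: L0/L1/L2 = ABD/-/- → run A
t=2: L0/L1/L2 = ABDC/-/- → run A
t=3: L0/L1/L2 = ABDCH/-/- → run A
t=4: L0/L1/L2 = BDCH/A/- → run B
t=5: L0/L1/L2 = BDCHE/A/- → run B
t=6: L0/L1/L2 = BDCHE/A/- → run B
t=7: L0/L1/L2 = BDCHE/A/- → run B
t=8: L0/L1/L2 = DCHEF/AB/- → run D
t=9: L0/L1/L2 = DCHEF/AB/- → run D
t=10: L0/L1/L2 = DCHEF/AB/- → run D
t=11: L0/L1/L2 = DCHEF/AB/- → run D
t=12: L0/L1/L2 = CHEF/ABD/- → run C
t=13: L0/L1/L2 = CHEF/ABD/- → run C
t=14: L0/L1/L2 = HEF/ABD/- → run H
t=15: L0/L1/L2 = HEF/ABD/- → run H
t=16: L0/L1/L2 = HEF/ABD/- → run H
t=17: L0/L1/L2 = HEF/ABD/- → run H
t=18: L0/L1/L2 = EF/ABDH/- → run E
t=19: L0/L1/L2 = EF/ABDH/- → run E
t=20: L0/L1/L2 = EF/ABDH/- → run E
t=21: L0/L1/L2 = EF/ABDH/- → run E
t=22: L0/L1/L2 = F/ABDHE/- → run F
t=23: L0/L1/L2 = F/ABDHE/- → run F
t=24: L0/L1/L2 = F/ABDHE/- → run F
t=25: L0/L1/L2 = F/ABDHE/- → run F
t=26: L0/L1/L2 = -/ABDHEF/- → run A
t=27: L0/L1/L2 = -/ABDHEF/- → run A
t=28: L0/L1/L2 = -/ABDHEF/- → run A
t=29: L0/L1/L2 = -/ABDHEF/- → run A
t=30: L0/L1/L2 = -/BDHEF/- → run B
t=31: L0/L1/L2 = -/BDHEF/- → run B
t=32: L0/L1/L2 = -/BDHEF/- → run B
t=33: L0/L1/L2 = -/BDHEF/- → run B
t=34: L0/L1/L2 = -/DHEF/- → run D
t=35: L0/L1/L2 = -/HEF/- → run H
t=36: L0/L1/L2 = -/EF/- → run E
t=37: L0/L1/L2 = -/EF/- → run E
t=38: L0/L1/L2 = -/F/- → run F
t=39: L0/L1/L2 = -/F/- → run F
t=40: (idle)
t=41: (idle)
t=42: (idle)
t=43: (idle)
t=44: (idle)
t=45: (idle)
t=46: (idle)
t=47: (idle)

running at tick 34 = D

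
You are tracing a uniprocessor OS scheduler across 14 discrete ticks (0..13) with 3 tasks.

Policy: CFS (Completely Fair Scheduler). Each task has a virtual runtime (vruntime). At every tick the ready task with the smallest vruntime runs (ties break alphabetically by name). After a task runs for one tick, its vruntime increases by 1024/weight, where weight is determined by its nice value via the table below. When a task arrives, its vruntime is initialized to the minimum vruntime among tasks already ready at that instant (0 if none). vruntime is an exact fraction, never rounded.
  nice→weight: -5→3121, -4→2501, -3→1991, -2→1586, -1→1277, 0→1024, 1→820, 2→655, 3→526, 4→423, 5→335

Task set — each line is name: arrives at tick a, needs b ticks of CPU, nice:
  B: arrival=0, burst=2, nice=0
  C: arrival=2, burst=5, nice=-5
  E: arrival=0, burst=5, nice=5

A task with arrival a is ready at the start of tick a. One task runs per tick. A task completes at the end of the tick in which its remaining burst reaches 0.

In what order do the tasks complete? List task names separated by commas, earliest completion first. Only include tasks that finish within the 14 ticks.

completion order = B, C, E

t=0: vr[B=0 E=0] → run B
t=1: vr[B=1 E=0] → run E
t=2: vr[B=1 C=1 E=1024/335] → run B
t=3: vr[C=1 E=1024/335] → run C
t=4: vr[C=4145/3121 E=1024/335] → run C
t=5: vr[C=5169/3121 E=1024/335] → run C
t=6: vr[C=6193/3121 E=1024/335] → run C
t=7: vr[C=7217/3121 E=1024/335] → run C
t=8: vr[E=1024/335] → run E
t=9: vr[E=2048/335] → run E
t=10: vr[E=3072/335] → run E
t=11: vr[E=4096/335] → run E
t=12: (idle)
t=13: (idle)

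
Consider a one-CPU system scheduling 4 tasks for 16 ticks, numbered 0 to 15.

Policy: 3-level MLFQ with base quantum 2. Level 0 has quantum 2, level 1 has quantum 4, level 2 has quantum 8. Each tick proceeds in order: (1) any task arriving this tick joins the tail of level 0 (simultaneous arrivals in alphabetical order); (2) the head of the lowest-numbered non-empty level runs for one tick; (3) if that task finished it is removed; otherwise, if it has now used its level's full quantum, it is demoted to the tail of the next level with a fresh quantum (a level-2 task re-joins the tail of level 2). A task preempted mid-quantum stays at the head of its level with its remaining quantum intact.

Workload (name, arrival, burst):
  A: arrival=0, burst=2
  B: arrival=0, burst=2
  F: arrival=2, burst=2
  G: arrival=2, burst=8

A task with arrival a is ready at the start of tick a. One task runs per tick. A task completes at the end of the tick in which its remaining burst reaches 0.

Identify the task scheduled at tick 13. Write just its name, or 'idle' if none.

running at tick 13 = G

t=0: L0/L1/L2 = AB/-/- → run A
t=1: L0/L1/L2 = AB/-/- → run A
t=2: L0/L1/L2 = BFG/-/- → run B
t=3: L0/L1/L2 = BFG/-/- → run B
t=4: L0/L1/L2 = FG/-/- → run F
t=5: L0/L1/L2 = FG/-/- → run F
t=6: L0/L1/L2 = G/-/- → run G
t=7: L0/L1/L2 = G/-/- → run G
t=8: L0/L1/L2 = -/G/- → run G
t=9: L0/L1/L2 = -/G/- → run G
t=10: L0/L1/L2 = -/G/- → run G
t=11: L0/L1/L2 = -/G/- → run G
t=12: L0/L1/L2 = -/-/G → run G
t=13: L0/L1/L2 = -/-/G → run G
t=14: (idle)
t=15: (idle)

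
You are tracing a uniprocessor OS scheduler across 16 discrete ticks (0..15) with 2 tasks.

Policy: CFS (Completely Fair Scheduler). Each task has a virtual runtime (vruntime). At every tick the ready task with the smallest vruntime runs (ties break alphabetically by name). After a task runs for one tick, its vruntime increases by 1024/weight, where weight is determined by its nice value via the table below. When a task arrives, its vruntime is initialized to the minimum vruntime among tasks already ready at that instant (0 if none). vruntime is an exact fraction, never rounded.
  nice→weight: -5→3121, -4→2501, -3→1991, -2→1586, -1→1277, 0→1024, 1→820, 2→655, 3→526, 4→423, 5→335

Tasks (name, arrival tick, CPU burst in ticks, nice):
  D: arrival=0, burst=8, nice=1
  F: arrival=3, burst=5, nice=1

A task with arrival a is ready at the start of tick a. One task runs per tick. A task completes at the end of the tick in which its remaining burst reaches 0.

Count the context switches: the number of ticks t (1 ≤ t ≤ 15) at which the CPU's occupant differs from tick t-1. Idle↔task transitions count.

t=0: vr[D=0] → run D
t=1: vr[D=256/205] → run D
t=2: vr[D=512/205] → run D
t=3: vr[D=768/205 F=768/205] → run D
t=4: vr[D=1024/205 F=768/205] → run F
t=5: vr[D=1024/205 F=1024/205] → run D
t=6: vr[D=256/41 F=1024/205] → run F
t=7: vr[D=256/41 F=256/41] → run D
t=8: vr[D=1536/205 F=256/41] → run F
t=9: vr[D=1536/205 F=1536/205] → run D
t=10: vr[D=1792/205 F=1536/205] → run F
t=11: vr[D=1792/205 F=1792/205] → run D
t=12: vr[F=1792/205] → run F
t=13: (idle)
t=14: (idle)
t=15: (idle)

context switches = 10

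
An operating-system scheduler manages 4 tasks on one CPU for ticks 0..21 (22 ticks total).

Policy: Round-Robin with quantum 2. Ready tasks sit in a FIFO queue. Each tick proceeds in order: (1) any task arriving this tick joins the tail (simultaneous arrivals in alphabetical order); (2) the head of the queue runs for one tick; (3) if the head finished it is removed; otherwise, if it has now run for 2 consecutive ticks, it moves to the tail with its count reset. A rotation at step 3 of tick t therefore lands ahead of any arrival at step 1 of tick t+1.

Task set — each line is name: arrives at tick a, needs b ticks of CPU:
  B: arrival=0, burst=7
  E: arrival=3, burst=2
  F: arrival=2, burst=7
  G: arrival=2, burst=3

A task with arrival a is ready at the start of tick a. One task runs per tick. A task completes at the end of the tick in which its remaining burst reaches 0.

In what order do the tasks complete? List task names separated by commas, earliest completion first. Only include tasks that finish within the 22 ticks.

t=0: queue=[B] q_used=0 → run B
t=1: queue=[B] q_used=1 → run B
t=2: queue=[B,F,G] q_used=0 → run B
t=3: queue=[B,F,G,E] q_used=1 → run B
t=4: queue=[F,G,E,B] q_used=0 → run F
t=5: queue=[F,G,E,B] q_used=1 → run F
t=6: queue=[G,E,B,F] q_used=0 → run G
t=7: queue=[G,E,B,F] q_used=1 → run G
t=8: queue=[E,B,F,G] q_used=0 → run E
t=9: queue=[E,B,F,G] q_used=1 → run E
t=10: queue=[B,F,G] q_used=0 → run B
t=11: queue=[B,F,G] q_used=1 → run B
t=12: queue=[F,G,B] q_used=0 → run F
t=13: queue=[F,G,B] q_used=1 → run F
t=14: queue=[G,B,F] q_used=0 → run G
t=15: queue=[B,F] q_used=0 → run B
t=16: queue=[F] q_used=0 → run F
t=17: queue=[F] q_used=1 → run F
t=18: queue=[F] q_used=0 → run F
t=19: (idle)
t=20: (idle)
t=21: (idle)

completion order = E, G, B, F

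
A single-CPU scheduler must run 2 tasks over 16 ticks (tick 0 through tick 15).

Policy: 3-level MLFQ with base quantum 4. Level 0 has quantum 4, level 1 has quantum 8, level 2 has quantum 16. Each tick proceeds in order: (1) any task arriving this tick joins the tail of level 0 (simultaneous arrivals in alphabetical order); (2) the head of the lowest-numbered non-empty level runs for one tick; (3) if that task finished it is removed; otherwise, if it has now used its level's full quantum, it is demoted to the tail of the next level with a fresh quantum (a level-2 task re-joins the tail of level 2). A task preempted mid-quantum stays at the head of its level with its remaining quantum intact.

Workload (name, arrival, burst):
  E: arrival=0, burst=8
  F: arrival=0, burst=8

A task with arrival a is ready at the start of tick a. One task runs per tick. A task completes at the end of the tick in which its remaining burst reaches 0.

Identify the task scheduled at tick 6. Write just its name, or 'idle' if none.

t=0: L0/L1/L2 = EF/-/- → run E
t=1: L0/L1/L2 = EF/-/- → run E
t=2: L0/L1/L2 = EF/-/- → run E
t=3: L0/L1/L2 = EF/-/- → run E
t=4: L0/L1/L2 = F/E/- → run F
t=5: L0/L1/L2 = F/E/- → run F
t=6: L0/L1/L2 = F/E/- → run F
t=7: L0/L1/L2 = F/E/- → run F
t=8: L0/L1/L2 = -/EF/- → run E
t=9: L0/L1/L2 = -/EF/- → run E
t=10: L0/L1/L2 = -/EF/- → run E
t=11: L0/L1/L2 = -/EF/- → run E
t=12: L0/L1/L2 = -/F/- → run F
t=13: L0/L1/L2 = -/F/- → run F
t=14: L0/L1/L2 = -/F/- → run F
t=15: L0/L1/L2 = -/F/- → run F

running at tick 6 = F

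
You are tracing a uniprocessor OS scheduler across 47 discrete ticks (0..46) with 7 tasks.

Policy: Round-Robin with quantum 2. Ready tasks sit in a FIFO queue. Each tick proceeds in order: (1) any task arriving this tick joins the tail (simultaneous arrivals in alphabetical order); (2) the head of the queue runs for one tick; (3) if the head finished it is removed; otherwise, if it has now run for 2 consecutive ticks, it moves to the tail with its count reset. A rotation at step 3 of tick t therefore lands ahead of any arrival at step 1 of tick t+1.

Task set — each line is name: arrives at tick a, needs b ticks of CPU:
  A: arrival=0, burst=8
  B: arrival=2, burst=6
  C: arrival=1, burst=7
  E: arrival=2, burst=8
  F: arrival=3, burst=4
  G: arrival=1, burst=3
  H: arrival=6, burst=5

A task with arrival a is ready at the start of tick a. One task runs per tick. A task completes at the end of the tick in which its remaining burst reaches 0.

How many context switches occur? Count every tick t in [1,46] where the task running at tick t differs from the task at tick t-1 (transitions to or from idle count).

context switches = 22

t=0: queue=[A] q_used=0 → run A
t=1: queue=[A,C,G] q_used=1 → run A
t=2: queue=[C,G,A,B,E] q_used=0 → run C
t=3: queue=[C,G,A,B,E,F] q_used=1 → run C
t=4: queue=[G,A,B,E,F,C] q_used=0 → run G
t=5: queue=[G,A,B,E,F,C] q_used=1 → run G
t=6: queue=[A,B,E,F,C,G,H] q_used=0 → run A
t=7: queue=[A,B,E,F,C,G,H] q_used=1 → run A
t=8: queue=[B,E,F,C,G,H,A] q_used=0 → run B
t=9: queue=[B,E,F,C,G,H,A] q_used=1 → run B
t=10: queue=[E,F,C,G,H,A,B] q_used=0 → run E
t=11: queue=[E,F,C,G,H,A,B] q_used=1 → run E
t=12: queue=[F,C,G,H,A,B,E] q_used=0 → run F
t=13: queue=[F,C,G,H,A,B,E] q_used=1 → run F
t=14: queue=[C,G,H,A,B,E,F] q_used=0 → run C
t=15: queue=[C,G,H,A,B,E,F] q_used=1 → run C
t=16: queue=[G,H,A,B,E,F,C] q_used=0 → run G
t=17: queue=[H,A,B,E,F,C] q_used=0 → run H
t=18: queue=[H,A,B,E,F,C] q_used=1 → run H
t=19: queue=[A,B,E,F,C,H] q_used=0 → run A
t=20: queue=[A,B,E,F,C,H] q_used=1 → run A
t=21: queue=[B,E,F,C,H,A] q_used=0 → run B
t=22: queue=[B,E,F,C,H,A] q_used=1 → run B
t=23: queue=[E,F,C,H,A,B] q_used=0 → run E
t=24: queue=[E,F,C,H,A,B] q_used=1 → run E
t=25: queue=[F,C,H,A,B,E] q_used=0 → run F
t=26: queue=[F,C,H,A,B,E] q_used=1 → run F
t=27: queue=[C,H,A,B,E] q_used=0 → run C
t=28: queue=[C,H,A,B,E] q_used=1 → run C
t=29: queue=[H,A,B,E,C] q_used=0 → run H
t=30: queue=[H,A,B,E,C] q_used=1 → run H
t=31: queue=[A,B,E,C,H] q_used=0 → run A
t=32: queue=[A,B,E,C,H] q_used=1 → run A
t=33: queue=[B,E,C,H] q_used=0 → run B
t=34: queue=[B,E,C,H] q_used=1 → run B
t=35: queue=[E,C,H] q_used=0 → run E
t=36: queue=[E,C,H] q_used=1 → run E
t=37: queue=[C,H,E] q_used=0 → run C
t=38: queue=[H,E] q_used=0 → run H
t=39: queue=[E] q_used=0 → run E
t=40: queue=[E] q_used=1 → run E
t=41: (idle)
t=42: (idle)
t=43: (idle)
t=44: (idle)
t=45: (idle)
t=46: (idle)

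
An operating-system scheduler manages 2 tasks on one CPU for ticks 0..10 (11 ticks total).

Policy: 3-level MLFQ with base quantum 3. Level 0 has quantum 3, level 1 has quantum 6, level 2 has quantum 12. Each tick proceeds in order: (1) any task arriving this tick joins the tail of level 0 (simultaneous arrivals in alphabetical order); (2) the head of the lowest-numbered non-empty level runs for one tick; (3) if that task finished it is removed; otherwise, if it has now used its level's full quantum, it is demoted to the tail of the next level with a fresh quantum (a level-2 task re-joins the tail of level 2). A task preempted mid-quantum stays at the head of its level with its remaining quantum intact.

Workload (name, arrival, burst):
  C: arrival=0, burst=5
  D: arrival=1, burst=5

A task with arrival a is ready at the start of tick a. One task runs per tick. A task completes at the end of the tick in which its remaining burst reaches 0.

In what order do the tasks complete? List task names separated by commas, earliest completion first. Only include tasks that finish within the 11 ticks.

completion order = C, D

t=0: L0/L1/L2 = C/-/- → run C
t=1: L0/L1/L2 = CD/-/- → run C
t=2: L0/L1/L2 = CD/-/- → run C
t=3: L0/L1/L2 = D/C/- → run D
t=4: L0/L1/L2 = D/C/- → run D
t=5: L0/L1/L2 = D/C/- → run D
t=6: L0/L1/L2 = -/CD/- → run C
t=7: L0/L1/L2 = -/CD/- → run C
t=8: L0/L1/L2 = -/D/- → run D
t=9: L0/L1/L2 = -/D/- → run D
t=10: (idle)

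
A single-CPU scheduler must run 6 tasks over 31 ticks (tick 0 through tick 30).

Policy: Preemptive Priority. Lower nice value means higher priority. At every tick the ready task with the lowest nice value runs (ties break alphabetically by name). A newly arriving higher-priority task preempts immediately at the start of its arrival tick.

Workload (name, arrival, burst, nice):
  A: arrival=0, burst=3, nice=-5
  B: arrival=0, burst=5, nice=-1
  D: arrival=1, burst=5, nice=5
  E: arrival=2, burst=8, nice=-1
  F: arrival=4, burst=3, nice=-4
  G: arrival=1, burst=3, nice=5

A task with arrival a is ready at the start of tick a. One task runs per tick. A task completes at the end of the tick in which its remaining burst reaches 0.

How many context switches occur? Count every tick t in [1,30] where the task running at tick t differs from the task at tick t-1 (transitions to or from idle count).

t=0: ready={A,B} → run A
t=1: ready={A,B,D,G} → run A
t=2: ready={A,B,D,E,G} → run A
t=3: ready={B,D,E,G} → run B
t=4: ready={B,D,E,F,G} → run F
t=5: ready={B,D,E,F,G} → run F
t=6: ready={B,D,E,F,G} → run F
t=7: ready={B,D,E,G} → run B
t=8: ready={B,D,E,G} → run B
t=9: ready={B,D,E,G} → run B
t=10: ready={B,D,E,G} → run B
t=11: ready={D,E,G} → run E
t=12: ready={D,E,G} → run E
t=13: ready={D,E,G} → run E
t=14: ready={D,E,G} → run E
t=15: ready={D,E,G} → run E
t=16: ready={D,E,G} → run E
t=17: ready={D,E,G} → run E
t=18: ready={D,E,G} → run E
t=19: ready={D,G} → run D
t=20: ready={D,G} → run D
t=21: ready={D,G} → run D
t=22: ready={D,G} → run D
t=23: ready={D,G} → run D
t=24: ready={G} → run G
t=25: ready={G} → run G
t=26: ready={G} → run G
t=27: (idle)
t=28: (idle)
t=29: (idle)
t=30: (idle)

context switches = 7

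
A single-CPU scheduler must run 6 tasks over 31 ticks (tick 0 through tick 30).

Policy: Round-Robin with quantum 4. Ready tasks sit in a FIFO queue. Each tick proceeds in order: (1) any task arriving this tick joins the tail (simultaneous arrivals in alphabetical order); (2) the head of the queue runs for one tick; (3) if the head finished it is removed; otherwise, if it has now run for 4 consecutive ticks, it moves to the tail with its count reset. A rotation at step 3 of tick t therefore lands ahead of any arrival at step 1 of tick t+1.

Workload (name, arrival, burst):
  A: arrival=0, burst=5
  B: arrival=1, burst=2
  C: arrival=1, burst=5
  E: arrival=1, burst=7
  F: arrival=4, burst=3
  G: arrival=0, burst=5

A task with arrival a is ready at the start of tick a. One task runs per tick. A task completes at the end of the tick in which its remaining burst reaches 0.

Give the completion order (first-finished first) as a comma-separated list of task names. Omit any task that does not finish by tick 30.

completion order = B, A, F, G, C, E

t=0: queue=[A,G] q_used=0 → run A
t=1: queue=[A,G,B,C,E] q_used=1 → run A
t=2: queue=[A,G,B,C,E] q_used=2 → run A
t=3: queue=[A,G,B,C,E] q_used=3 → run A
t=4: queue=[G,B,C,E,A,F] q_used=0 → run G
t=5: queue=[G,B,C,E,A,F] q_used=1 → run G
t=6: queue=[G,B,C,E,A,F] q_used=2 → run G
t=7: queue=[G,B,C,E,A,F] q_used=3 → run G
t=8: queue=[B,C,E,A,F,G] q_used=0 → run B
t=9: queue=[B,C,E,A,F,G] q_used=1 → run B
t=10: queue=[C,E,A,F,G] q_used=0 → run C
t=11: queue=[C,E,A,F,G] q_used=1 → run C
t=12: queue=[C,E,A,F,G] q_used=2 → run C
t=13: queue=[C,E,A,F,G] q_used=3 → run C
t=14: queue=[E,A,F,G,C] q_used=0 → run E
t=15: queue=[E,A,F,G,C] q_used=1 → run E
t=16: queue=[E,A,F,G,C] q_used=2 → run E
t=17: queue=[E,A,F,G,C] q_used=3 → run E
t=18: queue=[A,F,G,C,E] q_used=0 → run A
t=19: queue=[F,G,C,E] q_used=0 → run F
t=20: queue=[F,G,C,E] q_used=1 → run F
t=21: queue=[F,G,C,E] q_used=2 → run F
t=22: queue=[G,C,E] q_used=0 → run G
t=23: queue=[C,E] q_used=0 → run C
t=24: queue=[E] q_used=0 → run E
t=25: queue=[E] q_used=1 → run E
t=26: queue=[E] q_used=2 → run E
t=27: (idle)
t=28: (idle)
t=29: (idle)
t=30: (idle)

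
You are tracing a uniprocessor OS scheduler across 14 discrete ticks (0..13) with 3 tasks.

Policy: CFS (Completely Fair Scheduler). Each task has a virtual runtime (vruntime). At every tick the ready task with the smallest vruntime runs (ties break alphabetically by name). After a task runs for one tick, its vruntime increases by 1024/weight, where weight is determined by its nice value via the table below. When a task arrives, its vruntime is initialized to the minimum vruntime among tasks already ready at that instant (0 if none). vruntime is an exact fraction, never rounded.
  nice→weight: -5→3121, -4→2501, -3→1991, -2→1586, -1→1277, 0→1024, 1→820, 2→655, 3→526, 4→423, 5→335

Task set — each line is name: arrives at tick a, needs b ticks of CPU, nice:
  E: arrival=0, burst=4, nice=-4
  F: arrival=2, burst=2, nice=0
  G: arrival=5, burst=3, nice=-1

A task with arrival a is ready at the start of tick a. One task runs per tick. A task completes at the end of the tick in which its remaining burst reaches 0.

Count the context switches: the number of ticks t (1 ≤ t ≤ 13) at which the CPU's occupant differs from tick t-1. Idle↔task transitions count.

t=0: vr[E=0] → run E
t=1: vr[E=1024/2501] → run E
t=2: vr[E=2048/2501 F=2048/2501] → run E
t=3: vr[E=3072/2501 F=2048/2501] → run F
t=4: vr[E=3072/2501 F=4549/2501] → run E
t=5: vr[F=4549/2501 G=4549/2501] → run F
t=6: vr[G=4549/2501] → run G
t=7: vr[G=8370097/3193777] → run G
t=8: vr[G=10931121/3193777] → run G
t=9: (idle)
t=10: (idle)
t=11: (idle)
t=12: (idle)
t=13: (idle)

context switches = 5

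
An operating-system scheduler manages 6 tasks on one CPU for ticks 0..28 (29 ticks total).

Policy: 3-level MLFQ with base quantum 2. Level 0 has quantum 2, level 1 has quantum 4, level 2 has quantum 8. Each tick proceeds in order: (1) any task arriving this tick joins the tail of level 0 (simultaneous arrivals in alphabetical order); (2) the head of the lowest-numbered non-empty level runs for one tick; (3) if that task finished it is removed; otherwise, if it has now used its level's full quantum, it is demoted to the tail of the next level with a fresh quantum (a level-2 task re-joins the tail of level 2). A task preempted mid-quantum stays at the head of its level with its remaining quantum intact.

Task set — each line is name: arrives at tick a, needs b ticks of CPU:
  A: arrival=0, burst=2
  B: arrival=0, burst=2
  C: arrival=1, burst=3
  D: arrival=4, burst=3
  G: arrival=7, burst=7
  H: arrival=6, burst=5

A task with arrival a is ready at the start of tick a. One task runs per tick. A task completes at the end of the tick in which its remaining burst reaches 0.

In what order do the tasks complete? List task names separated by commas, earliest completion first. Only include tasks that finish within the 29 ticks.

t=0: L0/L1/L2 = AB/-/- → run A
t=1: L0/L1/L2 = ABC/-/- → run A
t=2: L0/L1/L2 = BC/-/- → run B
t=3: L0/L1/L2 = BC/-/- → run B
t=4: L0/L1/L2 = CD/-/- → run C
t=5: L0/L1/L2 = CD/-/- → run C
t=6: L0/L1/L2 = DH/C/- → run D
t=7: L0/L1/L2 = DHG/C/- → run D
t=8: L0/L1/L2 = HG/CD/- → run H
t=9: L0/L1/L2 = HG/CD/- → run H
t=10: L0/L1/L2 = G/CDH/- → run G
t=11: L0/L1/L2 = G/CDH/- → run G
t=12: L0/L1/L2 = -/CDHG/- → run C
t=13: L0/L1/L2 = -/DHG/- → run D
t=14: L0/L1/L2 = -/HG/- → run H
t=15: L0/L1/L2 = -/HG/- → run H
t=16: L0/L1/L2 = -/HG/- → run H
t=17: L0/L1/L2 = -/G/- → run G
t=18: L0/L1/L2 = -/G/- → run G
t=19: L0/L1/L2 = -/G/- → run G
t=20: L0/L1/L2 = -/G/- → run G
t=21: L0/L1/L2 = -/-/G → run G
t=22: (idle)
t=23: (idle)
t=24: (idle)
t=25: (idle)
t=26: (idle)
t=27: (idle)
t=28: (idle)

completion order = A, B, C, D, H, G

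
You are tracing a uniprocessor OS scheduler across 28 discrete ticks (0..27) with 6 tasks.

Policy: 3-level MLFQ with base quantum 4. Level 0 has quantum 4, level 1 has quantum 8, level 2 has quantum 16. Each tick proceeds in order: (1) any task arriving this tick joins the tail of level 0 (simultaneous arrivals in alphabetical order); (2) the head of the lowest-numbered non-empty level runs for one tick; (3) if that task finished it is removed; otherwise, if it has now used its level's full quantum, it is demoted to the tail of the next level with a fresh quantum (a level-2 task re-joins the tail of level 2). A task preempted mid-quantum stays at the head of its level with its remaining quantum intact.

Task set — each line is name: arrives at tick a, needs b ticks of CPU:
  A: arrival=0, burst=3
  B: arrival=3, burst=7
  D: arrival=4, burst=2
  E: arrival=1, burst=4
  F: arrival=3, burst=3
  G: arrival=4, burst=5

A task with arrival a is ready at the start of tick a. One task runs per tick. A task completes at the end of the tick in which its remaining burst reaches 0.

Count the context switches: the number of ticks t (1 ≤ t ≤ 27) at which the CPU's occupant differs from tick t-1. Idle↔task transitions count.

context switches = 8

t=0: L0/L1/L2 = A/-/- → run A
t=1: L0/L1/L2 = AE/-/- → run A
t=2: L0/L1/L2 = AE/-/- → run A
t=3: L0/L1/L2 = EBF/-/- → run E
t=4: L0/L1/L2 = EBFDG/-/- → run E
t=5: L0/L1/L2 = EBFDG/-/- → run E
t=6: L0/L1/L2 = EBFDG/-/- → run E
t=7: L0/L1/L2 = BFDG/-/- → run B
t=8: L0/L1/L2 = BFDG/-/- → run B
t=9: L0/L1/L2 = BFDG/-/- → run B
t=10: L0/L1/L2 = BFDG/-/- → run B
t=11: L0/L1/L2 = FDG/B/- → run F
t=12: L0/L1/L2 = FDG/B/- → run F
t=13: L0/L1/L2 = FDG/B/- → run F
t=14: L0/L1/L2 = DG/B/- → run D
t=15: L0/L1/L2 = DG/B/- → run D
t=16: L0/L1/L2 = G/B/- → run G
t=17: L0/L1/L2 = G/B/- → run G
t=18: L0/L1/L2 = G/B/- → run G
t=19: L0/L1/L2 = G/B/- → run G
t=20: L0/L1/L2 = -/BG/- → run B
t=21: L0/L1/L2 = -/BG/- → run B
t=22: L0/L1/L2 = -/BG/- → run B
t=23: L0/L1/L2 = -/G/- → run G
t=24: (idle)
t=25: (idle)
t=26: (idle)
t=27: (idle)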